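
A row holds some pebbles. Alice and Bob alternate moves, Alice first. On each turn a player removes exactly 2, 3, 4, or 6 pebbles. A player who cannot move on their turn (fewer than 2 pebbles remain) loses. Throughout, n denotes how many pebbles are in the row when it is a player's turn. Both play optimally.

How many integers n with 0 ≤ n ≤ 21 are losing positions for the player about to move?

6

Label each position W (a win for the player to move) or L (a loss). A position with no legal move is L; any other position is W exactly when some move reaches an L, and L when every move reaches a W.
n=0: no move → L
n=1: no move → L
n=2: reaches L-position 0 → W
n=3: reaches L-position 1 → W
n=4: reaches L-position 1 → W
n=5: reaches L-position 1 → W
n=6: reaches L-position 0 → W
n=7: reaches L-position 1 → W
n=8: only reaches 6(W), 5(W), 4(W), 2(W), all W → L
n=9: only reaches 7(W), 6(W), 5(W), 3(W), all W → L
n=10: reaches L-position 8 → W
n=11: reaches L-position 9 → W
n=12: reaches L-position 9 → W
n=13: reaches L-position 9 → W
n=14: reaches L-position 8 → W
n=15: reaches L-position 9 → W
n=16: only reaches 14(W), 13(W), 12(W), 10(W), all W → L
n=17: only reaches 15(W), 14(W), 13(W), 11(W), all W → L
n=18: reaches L-position 16 → W
n=19: reaches L-position 17 → W
n=20: reaches L-position 17 → W
n=21: reaches L-position 17 → W
L entries with 0 ≤ n ≤ 21: n = 0, 1, 8, 9, 16, 17; that makes 6.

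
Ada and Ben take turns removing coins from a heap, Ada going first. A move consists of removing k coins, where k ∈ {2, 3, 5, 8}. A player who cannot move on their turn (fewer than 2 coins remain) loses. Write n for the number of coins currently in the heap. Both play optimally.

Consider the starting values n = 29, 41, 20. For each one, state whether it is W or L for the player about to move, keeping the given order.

29: W, 41: L, 20: W

Use the standard recursion: the mover loses at a terminal position; elsewhere, the mover wins exactly when some move hands the opponent an L position.
n=0: no move → L
n=1: no move → L
n=2: W (go to 0, an L position)
n=3: W (go to 1, an L position)
n=4: W (go to 1, an L position)
n=5: W (go to 0, an L position)
n=6: W (go to 1, an L position)
n=7: L (options 5(W), 4(W), 2(W) are all W)
n=8: W (go to 0, an L position)
n=9: W (go to 7, an L position)
n=10: W (go to 7, an L position)
n=11: L (options 9(W), 8(W), 6(W), 3(W) are all W)
n=12: W (go to 7, an L position)
n=13: W (go to 11, an L position)
n=14: W (go to 11, an L position)
n=15: W (go to 7, an L position)
n=16: W (go to 11, an L position)
n=17: L (options 15(W), 14(W), 12(W), 9(W) are all W)
n=18: L (options 16(W), 15(W), 13(W), 10(W) are all W)
n=19: W (go to 17, an L position)
n=20: W (go to 18, an L position)
n=21: W (go to 18, an L position)
n=22: W (go to 17, an L position)
n=23: W (go to 18, an L position)
n=24: L (options 22(W), 21(W), 19(W), 16(W) are all W)
n=25: W (go to 17, an L position)
n=26: W (go to 24, an L position)
n=27: W (go to 24, an L position)
n=28: L (options 26(W), 25(W), 23(W), 20(W) are all W)
n=29: W (go to 24, an L position)
n=30: W (go to 28, an L position)
n=31: W (go to 28, an L position)
n=32: W (go to 24, an L position)
n=33: W (go to 28, an L position)
n=34: L (options 32(W), 31(W), 29(W), 26(W) are all W)
n=35: L (options 33(W), 32(W), 30(W), 27(W) are all W)
n=36: W (go to 34, an L position)
n=37: W (go to 35, an L position)
n=38: W (go to 35, an L position)
n=39: W (go to 34, an L position)
n=40: W (go to 35, an L position)
n=41: L (options 39(W), 38(W), 36(W), 33(W) are all W)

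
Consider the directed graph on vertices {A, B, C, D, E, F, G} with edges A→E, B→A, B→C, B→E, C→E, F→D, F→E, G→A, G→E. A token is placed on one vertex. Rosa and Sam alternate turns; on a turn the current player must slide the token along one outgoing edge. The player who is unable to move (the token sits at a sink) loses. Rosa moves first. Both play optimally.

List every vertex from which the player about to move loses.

Use the standard recursion: the mover loses at a terminal position; elsewhere, the mover wins exactly when some move hands the opponent an L position.
Every edge goes from a vertex to one that appears earlier in the order E, D, F, C, A, G, B, so processing vertices in that order labels each vertex after all of its successors.
E: no outgoing edge → L
D: no outgoing edge → L
F: W (go to D, an L position)
C: W (go to E, an L position)
A: W (go to E, an L position)
G: W (go to E, an L position)
B: W (go to E, an L position)
The losing starting vertices are exactly the entries labelled L in this table (2 of them).

D, E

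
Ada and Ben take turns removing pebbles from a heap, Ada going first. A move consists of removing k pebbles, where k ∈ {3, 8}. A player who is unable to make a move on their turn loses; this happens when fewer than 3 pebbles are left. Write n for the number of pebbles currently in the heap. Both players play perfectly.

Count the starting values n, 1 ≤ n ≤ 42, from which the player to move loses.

19

Work bottom-up. With no move the player to move loses. Otherwise the position is W if at least one move leads to an L position for the opponent, and L if every move leads to a W.
n=0: no move → L
n=1: no move → L
n=2: no move → L
n=3: reaches L-position 0 → W
n=4: reaches L-position 1 → W
n=5: reaches L-position 2 → W
n=6: only reaches 3(W), which is W → L
n=7: only reaches 4(W), which is W → L
n=8: reaches L-position 0 → W
n=9: reaches L-position 6 → W
n=10: reaches L-position 7 → W
n=11: only reaches 8(W), 3(W), all W → L
n=12: only reaches 9(W), 4(W), all W → L
n=13: only reaches 10(W), 5(W), all W → L
n=14: reaches L-position 11 → W
n=15: reaches L-position 12 → W
n=16: reaches L-position 13 → W
n=17: only reaches 14(W), 9(W), all W → L
n=18: only reaches 15(W), 10(W), all W → L
n=19: reaches L-position 11 → W
n=20: reaches L-position 17 → W
n=21: reaches L-position 18 → W
n=22: only reaches 19(W), 14(W), all W → L
n=23: only reaches 20(W), 15(W), all W → L
n=24: only reaches 21(W), 16(W), all W → L
n=25: reaches L-position 22 → W
n=26: reaches L-position 23 → W
n=27: reaches L-position 24 → W
n=28: only reaches 25(W), 20(W), all W → L
n=29: only reaches 26(W), 21(W), all W → L
n=30: reaches L-position 22 → W
n=31: reaches L-position 28 → W
n=32: reaches L-position 29 → W
n=33: only reaches 30(W), 25(W), all W → L
n=34: only reaches 31(W), 26(W), all W → L
n=35: only reaches 32(W), 27(W), all W → L
n=36: reaches L-position 33 → W
n=37: reaches L-position 34 → W
n=38: reaches L-position 35 → W
n=39: only reaches 36(W), 31(W), all W → L
n=40: only reaches 37(W), 32(W), all W → L
n=41: reaches L-position 33 → W
n=42: reaches L-position 39 → W
L entries with 1 ≤ n ≤ 42 (n=0 is outside the asked range and is not counted): n = 1, 2, 6, 7, 11, 12, 13, 17, 18, 22, 23, 24, 28, 29, 33, 34, 35, 39, 40; that makes 19.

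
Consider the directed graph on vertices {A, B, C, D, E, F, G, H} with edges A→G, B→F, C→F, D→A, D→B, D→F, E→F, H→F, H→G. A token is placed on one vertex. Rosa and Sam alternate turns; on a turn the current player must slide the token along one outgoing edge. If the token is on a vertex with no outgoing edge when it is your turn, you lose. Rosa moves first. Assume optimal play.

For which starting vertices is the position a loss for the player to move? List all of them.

F, G

Label each position W (a win for the player to move) or L (a loss). A position with no legal move is L; any other position is W exactly when some move reaches an L, and L when every move reaches a W.
Every edge goes from a vertex to one that appears earlier in the order G, F, H, E, A, B, D, C, so processing vertices in that order labels each vertex after all of its successors.
G: no outgoing edge → L
F: no outgoing edge → L
H: can move to F, which is L ⇒ W
E: can move to F, which is L ⇒ W
A: can move to G, which is L ⇒ W
B: can move to F, which is L ⇒ W
D: can move to F, which is L ⇒ W
C: can move to F, which is L ⇒ W
Reading off the rows marked L gives the requested list; there are 2 such vertices.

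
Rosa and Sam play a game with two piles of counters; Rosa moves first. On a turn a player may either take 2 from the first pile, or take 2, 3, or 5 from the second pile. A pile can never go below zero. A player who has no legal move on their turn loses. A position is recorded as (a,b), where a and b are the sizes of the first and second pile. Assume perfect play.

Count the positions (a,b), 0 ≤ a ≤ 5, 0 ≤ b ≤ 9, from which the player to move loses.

22

Use the standard recursion: the mover loses at a terminal position; elsewhere, the mover wins exactly when some move hands the opponent an L position.
Every move lowers a or b (never raises either), so fill the grid row by row in increasing a, and left to right within a row: each cell's successors are then already labelled.
      b=0  b=1  b=2  b=3  b=4  b=5  b=6  b=7  b=8  b=9
a=0:    L    L    W    W    W    W    W    L    L    W
a=1:    L    L    W    W    W    W    W    L    L    W
a=2:    W    W    L    L    W    W    W    W    W    L
a=3:    W    W    L    L    W    W    W    W    W    L
a=4:    L    L    W    W    W    W    W    L    L    W
a=5:    L    L    W    W    W    W    W    L    L    W
Cells with no legal move (terminal, hence L): (0,0), (0,1), (1,0), (1,1).
The remaining L cells, each justified by listing all of its moves:
(0,7): only reaches (0,5)(W), (0,4)(W), (0,2)(W), all W → L
(0,8): only reaches (0,6)(W), (0,5)(W), (0,3)(W), all W → L
(1,7): only reaches (1,5)(W), (1,4)(W), (1,2)(W), all W → L
(1,8): only reaches (1,6)(W), (1,5)(W), (1,3)(W), all W → L
(2,2): only reaches (0,2)(W), (2,0)(W), all W → L
(2,3): only reaches (0,3)(W), (2,1)(W), (2,0)(W), all W → L
(2,9): only reaches (0,9)(W), (2,7)(W), (2,6)(W), (2,4)(W), all W → L
(3,2): only reaches (1,2)(W), (3,0)(W), all W → L
(3,3): only reaches (1,3)(W), (3,1)(W), (3,0)(W), all W → L
(3,9): only reaches (1,9)(W), (3,7)(W), (3,6)(W), (3,4)(W), all W → L
(4,0): only reaches (2,0)(W), which is W → L
(4,1): only reaches (2,1)(W), which is W → L
(4,7): only reaches (2,7)(W), (4,5)(W), (4,4)(W), (4,2)(W), all W → L
(4,8): only reaches (2,8)(W), (4,6)(W), (4,5)(W), (4,3)(W), all W → L
(5,0): only reaches (3,0)(W), which is W → L
(5,1): only reaches (3,1)(W), which is W → L
(5,7): only reaches (3,7)(W), (5,5)(W), (5,4)(W), (5,2)(W), all W → L
(5,8): only reaches (3,8)(W), (5,6)(W), (5,5)(W), (5,3)(W), all W → L
Every other cell has at least one move into one of the L cells above, so it is W.
L cells per row: a=0: 4, a=1: 4, a=2: 3, a=3: 3, a=4: 4, a=5: 4; total 22.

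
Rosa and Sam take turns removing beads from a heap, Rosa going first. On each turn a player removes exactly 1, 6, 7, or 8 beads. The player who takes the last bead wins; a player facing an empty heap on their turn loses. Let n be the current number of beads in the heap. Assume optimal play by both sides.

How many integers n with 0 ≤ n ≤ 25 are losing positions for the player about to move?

6

Classify positions by backward induction: terminal positions (no move available) are L. From any other position, the mover wins iff some move reaches an L.
n=0: no move → L
n=1: W (go to 0, an L position)
n=2: L (sole option 1(W) is W)
n=3: W (go to 2, an L position)
n=4: L (sole option 3(W) is W)
n=5: W (go to 4, an L position)
n=6: W (go to 0, an L position)
n=7: W (go to 0, an L position)
n=8: W (go to 2, an L position)
n=9: W (go to 2, an L position)
n=10: W (go to 4, an L position)
n=11: W (go to 4, an L position)
n=12: W (go to 4, an L position)
n=13: L (options 12(W), 7(W), 6(W), 5(W) are all W)
n=14: W (go to 13, an L position)
n=15: L (options 14(W), 9(W), 8(W), 7(W) are all W)
n=16: W (go to 15, an L position)
n=17: L (options 16(W), 11(W), 10(W), 9(W) are all W)
n=18: W (go to 17, an L position)
n=19: W (go to 13, an L position)
n=20: W (go to 13, an L position)
n=21: W (go to 15, an L position)
n=22: W (go to 15, an L position)
n=23: W (go to 17, an L position)
n=24: W (go to 17, an L position)
n=25: W (go to 17, an L position)
L entries with 0 ≤ n ≤ 25: n = 0, 2, 4, 13, 15, 17; that makes 6.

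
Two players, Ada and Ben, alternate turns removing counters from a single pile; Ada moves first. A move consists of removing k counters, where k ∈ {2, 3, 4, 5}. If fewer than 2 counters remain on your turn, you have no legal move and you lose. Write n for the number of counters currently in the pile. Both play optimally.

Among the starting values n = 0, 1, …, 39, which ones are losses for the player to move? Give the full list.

Use the standard recursion: the mover loses at a terminal position; elsewhere, the mover wins exactly when some move hands the opponent an L position.
n=0: no move → L
n=1: no move → L
n=2: →0(L), so W
n=3: →1(L), so W
n=4: →1(L), so W
n=5: →1(L), so W
n=6: →1(L), so W
n=7: →5(W), 4(W), 3(W), 2(W) — all W, so L
n=8: →6(W), 5(W), 4(W), 3(W) — all W, so L
n=9: →7(L), so W
n=10: →8(L), so W
n=11: →8(L), so W
n=12: →8(L), so W
n=13: →8(L), so W
n=14: →12(W), 11(W), 10(W), 9(W) — all W, so L
n=15: →13(W), 12(W), 11(W), 10(W) — all W, so L
n=16: →14(L), so W
n=17: →15(L), so W
n=18: →15(L), so W
n=19: →15(L), so W
n=20: →15(L), so W
n=21: →19(W), 18(W), 17(W), 16(W) — all W, so L
n=22: →20(W), 19(W), 18(W), 17(W) — all W, so L
n=23: →21(L), so W
n=24: →22(L), so W
n=25: →22(L), so W
n=26: →22(L), so W
n=27: →22(L), so W
n=28: →26(W), 25(W), 24(W), 23(W) — all W, so L
n=29: →27(W), 26(W), 25(W), 24(W) — all W, so L
n=30: →28(L), so W
n=31: →29(L), so W
n=32: →29(L), so W
n=33: →29(L), so W
n=34: →29(L), so W
n=35: →33(W), 32(W), 31(W), 30(W) — all W, so L
n=36: →34(W), 33(W), 32(W), 31(W) — all W, so L
n=37: →35(L), so W
n=38: →36(L), so W
n=39: →36(L), so W
Reading off the rows marked L gives the requested list; there are 12 such values of n.

0, 1, 7, 8, 14, 15, 21, 22, 28, 29, 35, 36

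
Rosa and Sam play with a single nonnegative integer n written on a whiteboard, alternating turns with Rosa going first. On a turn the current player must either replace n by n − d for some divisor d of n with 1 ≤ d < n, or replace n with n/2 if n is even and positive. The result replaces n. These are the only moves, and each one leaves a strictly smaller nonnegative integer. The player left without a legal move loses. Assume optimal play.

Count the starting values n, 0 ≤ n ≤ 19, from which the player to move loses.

11

Build the W/L table. Terminal = L. A non-terminal position is W if it has a move to some L; otherwise it is L.
n=0: no move → L
n=1: no move → L
n=2: W (go to 1, an L position)
n=3: L (sole option 2(W) is W)
n=4: W (go to 3, an L position)
n=5: L (sole option 4(W) is W)
n=6: W (go to 3, an L position)
n=7: L (sole option 6(W) is W)
n=8: W (go to 7, an L position)
n=9: L (options 6(W), 8(W) are all W)
n=10: W (go to 5, an L position)
n=11: L (sole option 10(W) is W)
n=12: W (go to 9, an L position)
n=13: L (sole option 12(W) is W)
n=14: W (go to 7, an L position)
n=15: L (options 10(W), 12(W), 14(W) are all W)
n=16: W (go to 15, an L position)
n=17: L (sole option 16(W) is W)
n=18: W (go to 9, an L position)
n=19: L (sole option 18(W) is W)
L entries with 0 ≤ n ≤ 19: n = 0, 1, 3, 5, 7, 9, 11, 13, 15, 17, 19; that makes 11.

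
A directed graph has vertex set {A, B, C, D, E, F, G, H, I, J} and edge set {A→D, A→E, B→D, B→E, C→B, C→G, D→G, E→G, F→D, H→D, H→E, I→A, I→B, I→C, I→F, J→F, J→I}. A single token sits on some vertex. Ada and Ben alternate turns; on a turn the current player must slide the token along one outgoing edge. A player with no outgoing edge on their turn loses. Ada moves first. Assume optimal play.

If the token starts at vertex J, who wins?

Ada wins.

Label each position W (a win for the player to move) or L (a loss). A position with no legal move is L; any other position is W exactly when some move reaches an L, and L when every move reaches a W.
Every edge goes from a vertex to one that appears earlier in the order G, E, D, B, A, C, F, H, I, J, so processing vertices in that order labels each vertex after all of its successors.
G: no outgoing edge → L
E: W (go to G, an L position)
D: W (go to G, an L position)
B: L (options D(W), E(W) are all W)
A: L (options D(W), E(W) are all W)
C: W (go to B, an L position)
F: L (sole option D(W) is W)
H: L (options D(W), E(W) are all W)
I: W (go to F, an L position)
J: W (go to F, an L position)
From J Ada can move to F, reaching an L position.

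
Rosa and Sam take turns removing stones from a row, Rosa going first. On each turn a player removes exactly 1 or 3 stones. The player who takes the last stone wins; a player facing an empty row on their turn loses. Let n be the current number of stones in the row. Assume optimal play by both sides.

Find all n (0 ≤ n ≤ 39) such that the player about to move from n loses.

0, 2, 4, 6, 8, 10, 12, 14, 16, 18, 20, 22, 24, 26, 28, 30, 32, 34, 36, 38

Work bottom-up. With no move the player to move loses. Otherwise the position is W if at least one move leads to an L position for the opponent, and L if every move leads to a W.
n=0: no move → L
n=1: →0(L), so W
n=2: →1(W) only, which is W, so L
n=3: →2(L), so W
n=4: →3(W), 1(W) — all W, so L
n=5: →4(L), so W
n=6: →5(W), 3(W) — all W, so L
n=7: →6(L), so W
n=8: →7(W), 5(W) — all W, so L
n=9: →8(L), so W
n=10: →9(W), 7(W) — all W, so L
n=11: →10(L), so W
n=12: →11(W), 9(W) — all W, so L
n=13: →12(L), so W
n=14: →13(W), 11(W) — all W, so L
n=15: →14(L), so W
n=16: →15(W), 13(W) — all W, so L
n=17: →16(L), so W
n=18: →17(W), 15(W) — all W, so L
n=19: →18(L), so W
n=20: →19(W), 17(W) — all W, so L
n=21: →20(L), so W
n=22: →21(W), 19(W) — all W, so L
n=23: →22(L), so W
n=24: →23(W), 21(W) — all W, so L
n=25: →24(L), so W
n=26: →25(W), 23(W) — all W, so L
n=27: →26(L), so W
n=28: →27(W), 25(W) — all W, so L
n=29: →28(L), so W
n=30: →29(W), 27(W) — all W, so L
n=31: →30(L), so W
n=32: →31(W), 29(W) — all W, so L
n=33: →32(L), so W
n=34: →33(W), 31(W) — all W, so L
n=35: →34(L), so W
n=36: →35(W), 33(W) — all W, so L
n=37: →36(L), so W
n=38: →37(W), 35(W) — all W, so L
n=39: →38(L), so W
The losing starting values of n are exactly the entries labelled L in this table (20 of them).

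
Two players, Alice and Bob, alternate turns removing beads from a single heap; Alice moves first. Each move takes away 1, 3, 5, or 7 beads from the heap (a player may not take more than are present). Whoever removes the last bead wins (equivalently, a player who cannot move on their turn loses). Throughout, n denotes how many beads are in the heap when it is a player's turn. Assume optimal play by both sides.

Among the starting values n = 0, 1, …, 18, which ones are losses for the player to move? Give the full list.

Use the standard recursion: the mover loses at a terminal position; elsewhere, the mover wins exactly when some move hands the opponent an L position.
n=0: no move → L
n=1: can move to 0, which is L ⇒ W
n=2: the only move is to 1(W), a W ⇒ L
n=3: can move to 2, which is L ⇒ W
n=4: moves to 3(W), 1(W); every one is W ⇒ L
n=5: can move to 4, which is L ⇒ W
n=6: moves to 5(W), 3(W), 1(W); every one is W ⇒ L
n=7: can move to 6, which is L ⇒ W
n=8: moves to 7(W), 5(W), 3(W), 1(W); every one is W ⇒ L
n=9: can move to 8, which is L ⇒ W
n=10: moves to 9(W), 7(W), 5(W), 3(W); every one is W ⇒ L
n=11: can move to 10, which is L ⇒ W
n=12: moves to 11(W), 9(W), 7(W), 5(W); every one is W ⇒ L
n=13: can move to 12, which is L ⇒ W
n=14: moves to 13(W), 11(W), 9(W), 7(W); every one is W ⇒ L
n=15: can move to 14, which is L ⇒ W
n=16: moves to 15(W), 13(W), 11(W), 9(W); every one is W ⇒ L
n=17: can move to 16, which is L ⇒ W
n=18: moves to 17(W), 15(W), 13(W), 11(W); every one is W ⇒ L
Reading off the rows marked L gives the requested list; there are 10 such values of n.

0, 2, 4, 6, 8, 10, 12, 14, 16, 18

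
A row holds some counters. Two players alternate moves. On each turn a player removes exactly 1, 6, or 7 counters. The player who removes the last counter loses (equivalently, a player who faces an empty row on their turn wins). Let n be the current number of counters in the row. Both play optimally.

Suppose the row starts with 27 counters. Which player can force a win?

The second player wins.

Work bottom-up. With no move the player to move wins. Otherwise the position is W if at least one move leads to an L position for the opponent, and L if every move leads to a W.
n=0: no move; the opponent has just taken the last counter and therefore loses → W
n=1: the only move is to 0(W), a W ⇒ L
n=2: can move to 1, which is L ⇒ W
n=3: the only move is to 2(W), a W ⇒ L
n=4: can move to 3, which is L ⇒ W
n=5: the only move is to 4(W), a W ⇒ L
n=6: can move to 5, which is L ⇒ W
n=7: can move to 1, which is L ⇒ W
n=8: can move to 1, which is L ⇒ W
n=9: can move to 3, which is L ⇒ W
n=10: can move to 3, which is L ⇒ W
n=11: can move to 5, which is L ⇒ W
n=12: can move to 5, which is L ⇒ W
n=13: moves to 12(W), 7(W), 6(W); every one is W ⇒ L
n=14: can move to 13, which is L ⇒ W
n=15: moves to 14(W), 9(W), 8(W); every one is W ⇒ L
n=16: can move to 15, which is L ⇒ W
n=17: moves to 16(W), 11(W), 10(W); every one is W ⇒ L
n=18: can move to 17, which is L ⇒ W
n=19: can move to 13, which is L ⇒ W
n=20: can move to 13, which is L ⇒ W
n=21: can move to 15, which is L ⇒ W
n=22: can move to 15, which is L ⇒ W
n=23: can move to 17, which is L ⇒ W
n=24: can move to 17, which is L ⇒ W
n=25: moves to 24(W), 19(W), 18(W); every one is W ⇒ L
n=26: can move to 25, which is L ⇒ W
n=27: moves to 26(W), 21(W), 20(W); every one is W ⇒ L
Every move from 27 reaches a W position, so the mover loses.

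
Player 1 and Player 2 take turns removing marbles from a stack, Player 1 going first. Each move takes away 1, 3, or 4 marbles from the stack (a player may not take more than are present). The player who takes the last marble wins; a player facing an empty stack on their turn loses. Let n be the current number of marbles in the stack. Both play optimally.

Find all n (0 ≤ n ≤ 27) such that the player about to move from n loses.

0, 2, 7, 9, 14, 16, 21, 23

Positions with no move are L. A position that does have a move is losing for the player to move precisely when every available move leads to a winning position for the opponent. Fill in the labels:
n=0: no move → L
n=1: reaches L-position 0 → W
n=2: only reaches 1(W), which is W → L
n=3: reaches L-position 2 → W
n=4: reaches L-position 0 → W
n=5: reaches L-position 2 → W
n=6: reaches L-position 2 → W
n=7: only reaches 6(W), 4(W), 3(W), all W → L
n=8: reaches L-position 7 → W
n=9: only reaches 8(W), 6(W), 5(W), all W → L
n=10: reaches L-position 9 → W
n=11: reaches L-position 7 → W
n=12: reaches L-position 9 → W
n=13: reaches L-position 9 → W
n=14: only reaches 13(W), 11(W), 10(W), all W → L
n=15: reaches L-position 14 → W
n=16: only reaches 15(W), 13(W), 12(W), all W → L
n=17: reaches L-position 16 → W
n=18: reaches L-position 14 → W
n=19: reaches L-position 16 → W
n=20: reaches L-position 16 → W
n=21: only reaches 20(W), 18(W), 17(W), all W → L
n=22: reaches L-position 21 → W
n=23: only reaches 22(W), 20(W), 19(W), all W → L
n=24: reaches L-position 23 → W
n=25: reaches L-position 21 → W
n=26: reaches L-position 23 → W
n=27: reaches L-position 23 → W
Reading off the rows marked L gives the requested list; there are 8 such values of n.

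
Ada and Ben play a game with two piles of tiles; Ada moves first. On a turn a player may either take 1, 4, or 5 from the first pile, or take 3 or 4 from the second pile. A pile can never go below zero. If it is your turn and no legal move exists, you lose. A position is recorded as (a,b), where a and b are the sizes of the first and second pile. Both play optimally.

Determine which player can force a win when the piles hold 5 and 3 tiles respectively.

Use the standard recursion: the mover loses at a terminal position; elsewhere, the mover wins exactly when some move hands the opponent an L position.
No move ever increases a pile, so every position that can arise here has a ≤ 5 and b ≤ 3; it is enough to label the cells with 0 ≤ a ≤ 5 and 0 ≤ b ≤ 3.
Every move lowers a or b (never raises either), so fill the grid row by row in increasing a, and left to right within a row: each cell's successors are then already labelled.
      b=0  b=1  b=2  b=3
a=0:    L    L    L    W
a=1:    W    W    W    L
a=2:    L    L    L    W
a=3:    W    W    W    L
a=4:    W    W    W    W
a=5:    W    W    W    W
Cells with no legal move (terminal, hence L): (0,0), (0,1), (0,2).
The remaining L cells, each justified by listing all of its moves:
(1,3): only reaches (0,3)(W), (1,0)(W), all W → L
(2,0): only reaches (1,0)(W), which is W → L
(2,1): only reaches (1,1)(W), which is W → L
(2,2): only reaches (1,2)(W), which is W → L
(3,3): only reaches (2,3)(W), (3,0)(W), all W → L
Every other cell has at least one move into one of the L cells above, so it is W.
The starting position (5,3) is W: Ada should move to (1,3), handing over an L position.

Ada wins.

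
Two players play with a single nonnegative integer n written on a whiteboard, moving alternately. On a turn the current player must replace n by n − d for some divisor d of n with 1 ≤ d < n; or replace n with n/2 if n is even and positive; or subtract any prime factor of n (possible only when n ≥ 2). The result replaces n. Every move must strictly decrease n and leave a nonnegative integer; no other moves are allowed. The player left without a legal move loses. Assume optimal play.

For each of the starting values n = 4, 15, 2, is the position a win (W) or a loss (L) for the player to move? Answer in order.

4: L, 15: W, 2: W

Classify positions by backward induction: terminal positions (no move available) are L. From any other position, the mover wins iff some move reaches an L.
n=0: no move → L
n=1: no move → L
n=2: W (go to 0, an L position)
n=3: W (go to 0, an L position)
n=4: L (options 2(W), 3(W) are all W)
n=5: W (go to 0, an L position)
n=6: W (go to 4, an L position)
n=7: W (go to 0, an L position)
n=8: W (go to 4, an L position)
n=9: L (options 6(W), 8(W) are all W)
n=10: W (go to 9, an L position)
n=11: W (go to 0, an L position)
n=12: W (go to 9, an L position)
n=13: W (go to 0, an L position)
n=14: L (options 7(W), 12(W), 13(W) are all W)
n=15: W (go to 14, an L position)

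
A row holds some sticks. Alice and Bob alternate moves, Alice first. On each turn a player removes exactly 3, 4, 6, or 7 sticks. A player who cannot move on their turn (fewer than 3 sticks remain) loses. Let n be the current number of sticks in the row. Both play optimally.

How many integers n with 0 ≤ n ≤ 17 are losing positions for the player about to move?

Build the W/L table. Terminal = L. A non-terminal position is W if it has a move to some L; otherwise it is L.
n=0: no move → L
n=1: no move → L
n=2: no move → L
n=3: reaches L-position 0 → W
n=4: reaches L-position 1 → W
n=5: reaches L-position 2 → W
n=6: reaches L-position 2 → W
n=7: reaches L-position 1 → W
n=8: reaches L-position 2 → W
n=9: reaches L-position 2 → W
n=10: only reaches 7(W), 6(W), 4(W), 3(W), all W → L
n=11: only reaches 8(W), 7(W), 5(W), 4(W), all W → L
n=12: only reaches 9(W), 8(W), 6(W), 5(W), all W → L
n=13: reaches L-position 10 → W
n=14: reaches L-position 11 → W
n=15: reaches L-position 12 → W
n=16: reaches L-position 12 → W
n=17: reaches L-position 11 → W
L entries with 0 ≤ n ≤ 17: n = 0, 1, 2, 10, 11, 12; that makes 6.

6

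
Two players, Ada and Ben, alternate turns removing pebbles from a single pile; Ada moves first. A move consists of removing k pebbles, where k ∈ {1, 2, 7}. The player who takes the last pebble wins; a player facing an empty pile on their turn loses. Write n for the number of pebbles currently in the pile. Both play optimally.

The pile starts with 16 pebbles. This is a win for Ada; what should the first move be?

Positions with no move are L. A position that does have a move is losing for the player to move precisely when every available move leads to a winning position for the opponent. Fill in the labels:
n=0: no move → L
n=1: can move to 0, which is L ⇒ W
n=2: can move to 0, which is L ⇒ W
n=3: moves to 2(W), 1(W); every one is W ⇒ L
n=4: can move to 3, which is L ⇒ W
n=5: can move to 3, which is L ⇒ W
n=6: moves to 5(W), 4(W); every one is W ⇒ L
n=7: can move to 6, which is L ⇒ W
n=8: can move to 6, which is L ⇒ W
n=9: moves to 8(W), 7(W), 2(W); every one is W ⇒ L
n=10: can move to 9, which is L ⇒ W
n=11: can move to 9, which is L ⇒ W
n=12: moves to 11(W), 10(W), 5(W); every one is W ⇒ L
n=13: can move to 12, which is L ⇒ W
n=14: can move to 12, which is L ⇒ W
n=15: moves to 14(W), 13(W), 8(W); every one is W ⇒ L
n=16: can move to 15, which is L ⇒ W
From 16, the L positions reachable in one move are: 15, 9. Any move reaching one of these is winning.

Remove 1, leaving 15.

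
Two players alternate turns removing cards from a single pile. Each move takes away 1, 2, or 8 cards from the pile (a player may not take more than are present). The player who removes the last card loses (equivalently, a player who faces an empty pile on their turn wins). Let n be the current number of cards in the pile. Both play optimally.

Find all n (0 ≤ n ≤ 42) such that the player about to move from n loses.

1, 4, 7, 10, 13, 16, 19, 22, 25, 28, 31, 34, 37, 40

Compute win/loss labels from the base case upward. A position with no move is W. Any other position is W if it can reach an L in one move, else L.
n=0: no move; the opponent has just taken the last card and therefore loses → W
n=1: only reaches 0(W), which is W → L
n=2: reaches L-position 1 → W
n=3: reaches L-position 1 → W
n=4: only reaches 3(W), 2(W), all W → L
n=5: reaches L-position 4 → W
n=6: reaches L-position 4 → W
n=7: only reaches 6(W), 5(W), all W → L
n=8: reaches L-position 7 → W
n=9: reaches L-position 7 → W
n=10: only reaches 9(W), 8(W), 2(W), all W → L
n=11: reaches L-position 10 → W
n=12: reaches L-position 10 → W
n=13: only reaches 12(W), 11(W), 5(W), all W → L
n=14: reaches L-position 13 → W
n=15: reaches L-position 13 → W
n=16: only reaches 15(W), 14(W), 8(W), all W → L
n=17: reaches L-position 16 → W
n=18: reaches L-position 16 → W
n=19: only reaches 18(W), 17(W), 11(W), all W → L
n=20: reaches L-position 19 → W
n=21: reaches L-position 19 → W
n=22: only reaches 21(W), 20(W), 14(W), all W → L
n=23: reaches L-position 22 → W
n=24: reaches L-position 22 → W
n=25: only reaches 24(W), 23(W), 17(W), all W → L
n=26: reaches L-position 25 → W
n=27: reaches L-position 25 → W
n=28: only reaches 27(W), 26(W), 20(W), all W → L
n=29: reaches L-position 28 → W
n=30: reaches L-position 28 → W
n=31: only reaches 30(W), 29(W), 23(W), all W → L
n=32: reaches L-position 31 → W
n=33: reaches L-position 31 → W
n=34: only reaches 33(W), 32(W), 26(W), all W → L
n=35: reaches L-position 34 → W
n=36: reaches L-position 34 → W
n=37: only reaches 36(W), 35(W), 29(W), all W → L
n=38: reaches L-position 37 → W
n=39: reaches L-position 37 → W
n=40: only reaches 39(W), 38(W), 32(W), all W → L
n=41: reaches L-position 40 → W
n=42: reaches L-position 40 → W
Reading off the rows marked L gives the requested list; there are 14 such values of n.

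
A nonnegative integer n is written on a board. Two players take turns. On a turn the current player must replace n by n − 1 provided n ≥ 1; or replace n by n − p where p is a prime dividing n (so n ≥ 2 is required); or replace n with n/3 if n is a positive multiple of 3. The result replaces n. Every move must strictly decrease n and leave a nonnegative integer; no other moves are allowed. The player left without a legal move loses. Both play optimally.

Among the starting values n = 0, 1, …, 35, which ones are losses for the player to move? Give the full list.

Compute win/loss labels from the base case upward. A position with no move is L. Any other position is W if it can reach an L in one move, else L.
n=0: no move → L
n=1: reaches L-position 0 → W
n=2: reaches L-position 0 → W
n=3: reaches L-position 0 → W
n=4: only reaches 2(W), 3(W), all W → L
n=5: reaches L-position 0 → W
n=6: reaches L-position 4 → W
n=7: reaches L-position 0 → W
n=8: only reaches 6(W), 7(W), all W → L
n=9: reaches L-position 8 → W
n=10: reaches L-position 8 → W
n=11: reaches L-position 0 → W
n=12: reaches L-position 4 → W
n=13: reaches L-position 0 → W
n=14: only reaches 7(W), 12(W), 13(W), all W → L
n=15: reaches L-position 14 → W
n=16: reaches L-position 14 → W
n=17: reaches L-position 0 → W
n=18: only reaches 6(W), 15(W), 16(W), 17(W), all W → L
n=19: reaches L-position 0 → W
n=20: reaches L-position 18 → W
n=21: reaches L-position 14 → W
n=22: only reaches 11(W), 20(W), 21(W), all W → L
n=23: reaches L-position 0 → W
n=24: reaches L-position 8 → W
n=25: only reaches 20(W), 24(W), all W → L
n=26: reaches L-position 25 → W
n=27: only reaches 9(W), 24(W), 26(W), all W → L
n=28: reaches L-position 27 → W
n=29: reaches L-position 0 → W
n=30: reaches L-position 25 → W
n=31: reaches L-position 0 → W
n=32: only reaches 30(W), 31(W), all W → L
n=33: reaches L-position 22 → W
n=34: reaches L-position 32 → W
n=35: only reaches 28(W), 30(W), 34(W), all W → L
The losing starting values of n are exactly the entries labelled L in this table (10 of them).

0, 4, 8, 14, 18, 22, 25, 27, 32, 35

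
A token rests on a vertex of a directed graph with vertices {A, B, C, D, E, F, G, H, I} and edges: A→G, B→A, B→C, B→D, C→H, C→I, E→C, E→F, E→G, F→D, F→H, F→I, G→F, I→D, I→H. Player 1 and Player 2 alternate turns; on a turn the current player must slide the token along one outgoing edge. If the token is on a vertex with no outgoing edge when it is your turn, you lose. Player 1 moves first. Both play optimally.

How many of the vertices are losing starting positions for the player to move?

Build the W/L table. Terminal = L. A non-terminal position is W if it has a move to some L; otherwise it is L.
Every edge goes from a vertex to one that appears earlier in the order D, H, I, F, G, C, A, B, E, so processing vertices in that order labels each vertex after all of its successors.
D: no outgoing edge → L
H: no outgoing edge → L
I: reaches L-position H → W
F: reaches L-position H → W
G: only reaches F(W), which is W → L
C: reaches L-position H → W
A: reaches L-position G → W
B: reaches L-position D → W
E: reaches L-position G → W
The L vertices are D, G, H; that is 3 in all.

3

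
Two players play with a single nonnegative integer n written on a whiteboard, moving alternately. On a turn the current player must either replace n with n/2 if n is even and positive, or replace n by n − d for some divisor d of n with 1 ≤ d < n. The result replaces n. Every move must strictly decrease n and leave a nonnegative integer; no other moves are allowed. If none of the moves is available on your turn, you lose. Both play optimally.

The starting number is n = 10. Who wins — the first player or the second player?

Compute win/loss labels from the base case upward. A position with no move is L. Any other position is W if it can reach an L in one move, else L.
n=0: no move → L
n=1: no move → L
n=2: W (go to 1, an L position)
n=3: L (sole option 2(W) is W)
n=4: W (go to 3, an L position)
n=5: L (sole option 4(W) is W)
n=6: W (go to 3, an L position)
n=7: L (sole option 6(W) is W)
n=8: W (go to 7, an L position)
n=9: L (options 6(W), 8(W) are all W)
n=10: W (go to 5, an L position)
The starting position 10 is W: the player to move should move to 5, handing over an L position.

The first player wins.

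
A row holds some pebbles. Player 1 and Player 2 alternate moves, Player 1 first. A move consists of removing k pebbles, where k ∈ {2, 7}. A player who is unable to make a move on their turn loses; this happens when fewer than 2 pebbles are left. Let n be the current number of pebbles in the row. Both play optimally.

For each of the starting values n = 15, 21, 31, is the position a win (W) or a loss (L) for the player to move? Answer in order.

Use the standard recursion: the mover loses at a terminal position; elsewhere, the mover wins exactly when some move hands the opponent an L position.
n=0: no move → L
n=1: no move → L
n=2: →0(L), so W
n=3: →1(L), so W
n=4: →2(W) only, which is W, so L
n=5: →3(W) only, which is W, so L
n=6: →4(L), so W
n=7: →5(L), so W
n=8: →1(L), so W
n=9: →7(W), 2(W) — all W, so L
n=10: →8(W), 3(W) — all W, so L
n=11: →9(L), so W
n=12: →10(L), so W
n=13: →11(W), 6(W) — all W, so L
n=14: →12(W), 7(W) — all W, so L
n=15: →13(L), so W
n=16: →14(L), so W
n=17: →10(L), so W
n=18: →16(W), 11(W) — all W, so L
n=19: →17(W), 12(W) — all W, so L
n=20: →18(L), so W
n=21: →19(L), so W
n=22: →20(W), 15(W) — all W, so L
n=23: →21(W), 16(W) — all W, so L
n=24: →22(L), so W
n=25: →23(L), so W
n=26: →19(L), so W
n=27: →25(W), 20(W) — all W, so L
n=28: →26(W), 21(W) — all W, so L
n=29: →27(L), so W
n=30: →28(L), so W
n=31: →29(W), 24(W) — all W, so L

15: W, 21: W, 31: L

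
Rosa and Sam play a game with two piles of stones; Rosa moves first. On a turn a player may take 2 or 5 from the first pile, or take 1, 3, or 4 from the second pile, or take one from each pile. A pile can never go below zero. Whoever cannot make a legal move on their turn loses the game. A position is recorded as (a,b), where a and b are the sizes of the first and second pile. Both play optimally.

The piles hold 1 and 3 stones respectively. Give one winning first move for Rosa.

Move to (1,2).

Compute win/loss labels from the base case upward. A position with no move is L. Any other position is W if it can reach an L in one move, else L.
No move ever increases a pile, so every position that can arise here has a ≤ 1 and b ≤ 3; it is enough to label the cells with 0 ≤ a ≤ 1 and 0 ≤ b ≤ 3.
Every move lowers a or b (never raises either), so fill the grid row by row in increasing a, and left to right within a row: each cell's successors are then already labelled.
      b=0  b=1  b=2  b=3
a=0:    L    W    L    W
a=1:    L    W    L    W
Cells with no legal move (terminal, hence L): (0,0), (1,0).
The remaining L cells, each justified by listing all of its moves:
(0,2): only reaches (0,1)(W), which is W → L
(1,2): only reaches (1,1)(W), (0,1)(W), all W → L
Every other cell has at least one move into one of the L cells above, so it is W.
From (1,3), the L positions reachable in one move are: (1,2), (1,0), (0,2). Any move reaching one of these is winning.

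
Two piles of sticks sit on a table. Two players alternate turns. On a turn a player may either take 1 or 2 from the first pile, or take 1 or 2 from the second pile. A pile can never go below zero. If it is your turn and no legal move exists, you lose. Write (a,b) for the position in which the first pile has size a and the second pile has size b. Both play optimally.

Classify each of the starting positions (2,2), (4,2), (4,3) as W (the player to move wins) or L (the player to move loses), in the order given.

Compute win/loss labels from the base case upward. A position with no move is L. Any other position is W if it can reach an L in one move, else L.
No move ever increases a pile, so every position that can arise here has a ≤ 4 and b ≤ 3; it is enough to label the cells with 0 ≤ a ≤ 4 and 0 ≤ b ≤ 3.
Every move lowers a or b (never raises either), so fill the grid row by row in increasing a, and left to right within a row: each cell's successors are then already labelled.
      b=0  b=1  b=2  b=3
a=0:    L    W    W    L
a=1:    W    L    W    W
a=2:    W    W    L    W
a=3:    L    W    W    L
a=4:    W    L    W    W
Cells with no legal move (terminal, hence L): (0,0).
The remaining L cells, each justified by listing all of its moves:
(0,3): only reaches (0,2)(W), (0,1)(W), all W → L
(1,1): only reaches (0,1)(W), (1,0)(W), all W → L
(2,2): only reaches (1,2)(W), (0,2)(W), (2,1)(W), (2,0)(W), all W → L
(3,0): only reaches (2,0)(W), (1,0)(W), all W → L
(3,3): only reaches (2,3)(W), (1,3)(W), (3,2)(W), (3,1)(W), all W → L
(4,1): only reaches (3,1)(W), (2,1)(W), (4,0)(W), all W → L
Every other cell has at least one move into one of the L cells above, so it is W.
(2,2): one of the L cells justified above, so L
(4,2): the move to (2,2) reaches an L cell, so W
(4,3): the move to (3,3) reaches an L cell, so W

(2,2): L, (4,2): W, (4,3): W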